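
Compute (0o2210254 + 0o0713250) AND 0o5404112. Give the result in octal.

0o1000100

Add column by column in base 8, right to left:
  4+0 = 4
  5+5 = 2 carry 1
  2+2+1 = 5
  0+3 = 3
  1+1 = 2
  2+7 = 1 carry 1
  2+0+1 = 3
Sum = 0o3123524; now AND with 0o5404112:
  3&5=1, 1&4=0, 2&0=0, 3&4=0, 5&1=1, 2&1=0, 4&2=0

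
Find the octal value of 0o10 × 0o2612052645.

0o26120526450

Multiply each base-8 digit by 8, carrying:
  5×8 = 40 → write 0 carry 5
  4×8+5 = 37 → write 5 carry 4
  6×8+4 = 52 → write 4 carry 6
  2×8+6 = 22 → write 6 carry 2
  5×8+2 = 42 → write 2 carry 5
  0×8+5 = 5 → write 5
  2×8 = 16 → write 0 carry 2
  1×8+2 = 10 → write 2 carry 1
  6×8+1 = 49 → write 1 carry 6
  2×8+6 = 22 → write 6 carry 2
  remaining carry: 2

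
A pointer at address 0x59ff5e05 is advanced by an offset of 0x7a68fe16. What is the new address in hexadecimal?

0xd4685c1b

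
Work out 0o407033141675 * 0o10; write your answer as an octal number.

0o4070331416750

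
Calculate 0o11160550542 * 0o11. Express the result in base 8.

0o122766256162

Multiply each base-8 digit by 9, carrying:
  2×9 = 18 → write 2 carry 2
  4×9+2 = 38 → write 6 carry 4
  5×9+4 = 49 → write 1 carry 6
  0×9+6 = 6 → write 6
  5×9 = 45 → write 5 carry 5
  5×9+5 = 50 → write 2 carry 6
  0×9+6 = 6 → write 6
  6×9 = 54 → write 6 carry 6
  1×9+6 = 15 → write 7 carry 1
  1×9+1 = 10 → write 2 carry 1
  1×9+1 = 10 → write 2 carry 1
  remaining carry: 1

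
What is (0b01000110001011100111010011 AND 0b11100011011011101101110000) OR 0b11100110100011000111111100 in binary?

0b01000110001011100111010011 AND 0b11100011011011101101110000 = 0b01000010001011100101010000.
Then OR with 0b11100110100011000111111100.

0b11100110101011100111111100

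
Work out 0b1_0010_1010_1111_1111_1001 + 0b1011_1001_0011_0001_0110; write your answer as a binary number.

0b111100100001100001111

Add column by column in base 2, right to left:
  1+0 = 1
  0+1 = 1
  0+1 = 1
  1+0 = 1
  1+1 = 0 carry 1
  1+0+1 = 0 carry 1
  1+0+1 = 0 carry 1
  1+0+1 = 0 carry 1
  1+1+1 = 1 carry 1
  1+1+1 = 1 carry 1
  1+0+1 = 0 carry 1
  1+0+1 = 0 carry 1
  0+1+1 = 0 carry 1
  1+0+1 = 0 carry 1
  0+0+1 = 1
  1+1 = 0 carry 1
  0+1+1 = 0 carry 1
  1+1+1 = 1 carry 1
  0+0+1 = 1
  0+1 = 1
  1+0 = 1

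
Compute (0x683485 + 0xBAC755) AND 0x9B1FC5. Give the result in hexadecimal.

Add column by column in base 16, right to left:
  5+5 = A
  8+5 = D
  4+7 = B
  3+C = F
  8+A = 2 carry 1
  6+B+1 = 2 carry 1
  final carry 1
Sum = 0x122FBDA; now AND with 0x9B1FC5:
  1&0=0, 2&9=0, 2&B=2, F&1=1, B&F=B, D&C=C, A&5=0

0x21BC0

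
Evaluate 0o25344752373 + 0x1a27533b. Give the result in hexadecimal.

0o25344752373 = 0xab93d4fb in hexadecimal.
Add column by column in base 16, right to left:
  b+b = 6 carry 1
  f+3+1 = 3 carry 1
  4+3+1 = 8
  d+5 = 2 carry 1
  3+7+1 = b
  9+2 = b
  b+a = 5 carry 1
  a+1+1 = c

0xc5bb2836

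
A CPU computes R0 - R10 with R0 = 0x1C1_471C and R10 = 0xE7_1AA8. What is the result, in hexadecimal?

0xDA2C74

Subtract column by column in base 16:
  C-8 → 4
  1-A → 7 (borrow)
  7-A-1 → C (borrow)
  4-1-1 → 2
  1-7 → A (borrow)
  C-E-1 → D (borrow)
  1-0-1 → 0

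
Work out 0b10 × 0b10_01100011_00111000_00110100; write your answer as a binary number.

0b100110001100111000001101000

Multiply each base-2 digit by 2, carrying:
  0×2 = 0 → write 0
  0×2 = 0 → write 0
  1×2 = 2 → write 0 carry 1
  0×2+1 = 1 → write 1
  1×2 = 2 → write 0 carry 1
  1×2+1 = 3 → write 1 carry 1
  0×2+1 = 1 → write 1
  0×2 = 0 → write 0
  0×2 = 0 → write 0
  0×2 = 0 → write 0
  0×2 = 0 → write 0
  1×2 = 2 → write 0 carry 1
  1×2+1 = 3 → write 1 carry 1
  1×2+1 = 3 → write 1 carry 1
  0×2+1 = 1 → write 1
  0×2 = 0 → write 0
  1×2 = 2 → write 0 carry 1
  1×2+1 = 3 → write 1 carry 1
  0×2+1 = 1 → write 1
  0×2 = 0 → write 0
  0×2 = 0 → write 0
  1×2 = 2 → write 0 carry 1
  1×2+1 = 3 → write 1 carry 1
  0×2+1 = 1 → write 1
  0×2 = 0 → write 0
  1×2 = 2 → write 0 carry 1
  remaining carry: 1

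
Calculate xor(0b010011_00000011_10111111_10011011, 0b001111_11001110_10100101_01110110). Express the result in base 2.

0b011100110011010001101011101101

XOR bit by bit (1 where the bits differ):
  010011000000111011111110011011
^ 001111110011101010010101110110
= 011100110011010001101011101101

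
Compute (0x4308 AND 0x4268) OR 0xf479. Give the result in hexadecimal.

0x4308 AND 0x4268 = 0x4208.
Then OR with 0xf479.

0xf679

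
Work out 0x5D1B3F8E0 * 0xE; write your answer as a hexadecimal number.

Multiply each base-16 digit by 14, carrying:
  0×14 = 0 → write 0
  E×14 = 196 → write 4 carry 12
  8×14+12 = 124 → write C carry 7
  F×14+7 = 217 → write 9 carry 13
  3×14+13 = 55 → write 7 carry 3
  B×14+3 = 157 → write D carry 9
  1×14+9 = 23 → write 7 carry 1
  D×14+1 = 183 → write 7 carry 11
  5×14+11 = 81 → write 1 carry 5
  remaining carry: 5

0x5177D79C40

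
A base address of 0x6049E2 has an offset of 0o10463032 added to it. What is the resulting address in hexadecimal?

0x82AFFC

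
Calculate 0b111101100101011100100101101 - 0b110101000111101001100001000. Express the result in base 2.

Subtract column by column in base 2:
  1-0 → 1
  0-0 → 0
  1-0 → 1
  1-1 → 0
  0-0 → 0
  1-0 → 1
  0-0 → 0
  0-0 → 0
  1-1 → 0
  0-1 → 1 (borrow)
  0-0-1 → 1 (borrow)
  1-0-1 → 0
  1-1 → 0
  1-0 → 1
  0-1 → 1 (borrow)
  1-1-1 → 1 (borrow)
  0-1-1 → 0 (borrow)
  1-1-1 → 1 (borrow)
  0-0-1 → 1 (borrow)
  0-0-1 → 1 (borrow)
  1-0-1 → 0
  1-1 → 0
  0-0 → 0
  1-1 → 0
  1-0 → 1
  1-1 → 0
  1-1 → 0

0b1000011101110011000100101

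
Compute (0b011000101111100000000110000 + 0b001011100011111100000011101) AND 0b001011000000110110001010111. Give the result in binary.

0b10100001000101

Add column by column in base 2, right to left:
  0+1 = 1
  0+0 = 0
  0+1 = 1
  0+1 = 1
  1+1 = 0 carry 1
  1+0+1 = 0 carry 1
  0+0+1 = 1
  0+0 = 0
  0+0 = 0
  0+0 = 0
  0+0 = 0
  0+1 = 1
  0+1 = 1
  0+1 = 1
  1+1 = 0 carry 1
  1+1+1 = 1 carry 1
  1+1+1 = 1 carry 1
  1+0+1 = 0 carry 1
  1+0+1 = 0 carry 1
  0+0+1 = 1
  1+1 = 0 carry 1
  0+1+1 = 0 carry 1
  0+1+1 = 0 carry 1
  0+0+1 = 1
  1+1 = 0 carry 1
  1+0+1 = 0 carry 1
  final carry 1
Sum = 0b100100010011011100001001101; now AND with 0b001011000000110110001010111:
  100100010011011100001001101
& 001011000000110110001010111
= 000000000000010100001000101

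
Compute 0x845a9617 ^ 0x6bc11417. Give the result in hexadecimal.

0xef9b8200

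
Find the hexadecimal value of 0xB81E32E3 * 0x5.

Multiply each base-16 digit by 5, carrying:
  3×5 = 15 → write F
  E×5 = 70 → write 6 carry 4
  2×5+4 = 14 → write E
  3×5 = 15 → write F
  E×5 = 70 → write 6 carry 4
  1×5+4 = 9 → write 9
  8×5 = 40 → write 8 carry 2
  B×5+2 = 57 → write 9 carry 3
  remaining carry: 3

0x39896FE6F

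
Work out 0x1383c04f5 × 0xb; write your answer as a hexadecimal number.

0xd6a943687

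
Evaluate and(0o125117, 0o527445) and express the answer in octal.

0o125005

AND each oct digit independently (no carries):
  1&5=1, 2&2=2, 5&7=5, 1&4=0, 1&4=0, 7&5=5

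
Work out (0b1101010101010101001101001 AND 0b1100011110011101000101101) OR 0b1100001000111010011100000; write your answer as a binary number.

0b1101010101010101001101001 AND 0b1100011110011101000101101 = 0b1100010100010101000101001.
Then OR with 0b1100001000111010011100000.

0b1100011100111111011101001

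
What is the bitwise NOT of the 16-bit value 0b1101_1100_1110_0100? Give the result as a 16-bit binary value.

0b0010001100011011

Invert each bit: 1101110011100100 → 0010001100011011.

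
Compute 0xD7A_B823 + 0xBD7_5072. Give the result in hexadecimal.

0x19520895

Add column by column in base 16, right to left:
  3+2 = 5
  2+7 = 9
  8+0 = 8
  B+5 = 0 carry 1
  A+7+1 = 2 carry 1
  7+D+1 = 5 carry 1
  D+B+1 = 9 carry 1
  final carry 1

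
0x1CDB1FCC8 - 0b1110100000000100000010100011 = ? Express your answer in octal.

0o67714336045

0x1CDB1FCC8 = 0o71554376310 in octal.
0b1110100000000100000010100011 = 0o1640040243 in octal.
Subtract column by column in base 8:
  0-3 → 5 (borrow)
  1-4-1 → 4 (borrow)
  3-2-1 → 0
  6-0 → 6
  7-4 → 3
  3-0 → 3
  4-0 → 4
  5-4 → 1
  5-6 → 7 (borrow)
  1-1-1 → 7 (borrow)
  7-0-1 → 6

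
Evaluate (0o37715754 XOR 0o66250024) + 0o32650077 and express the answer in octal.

0o104416067

First 0o37715754 XOR 0o66250024 = 0o51545770.
Add column by column in base 8, right to left:
  0+7 = 7
  7+7 = 6 carry 1
  7+0+1 = 0 carry 1
  5+0+1 = 6
  4+5 = 1 carry 1
  5+6+1 = 4 carry 1
  1+2+1 = 4
  5+3 = 0 carry 1
  final carry 1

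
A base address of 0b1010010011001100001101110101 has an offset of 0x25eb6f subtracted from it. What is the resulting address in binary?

0b1010001001101101100000000110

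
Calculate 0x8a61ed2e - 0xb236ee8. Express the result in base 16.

0x7f3e7e46

Subtract column by column in base 16:
  e-8 → 6
  2-e → 4 (borrow)
  d-e-1 → e (borrow)
  e-6-1 → 7
  1-3 → e (borrow)
  6-2-1 → 3
  a-b → f (borrow)
  8-0-1 → 7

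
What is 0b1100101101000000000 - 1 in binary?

0b1100101100111111111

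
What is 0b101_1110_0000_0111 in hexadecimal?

0x5E07

Group the bits into nibbles: 0101 1110 0000 0111 → 5E07.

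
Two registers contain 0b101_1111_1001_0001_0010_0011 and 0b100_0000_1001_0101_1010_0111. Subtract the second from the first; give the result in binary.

0b111101111101101111100

Subtract column by column in base 2:
  1-1 → 0
  1-1 → 0
  0-1 → 1 (borrow)
  0-0-1 → 1 (borrow)
  0-0-1 → 1 (borrow)
  1-1-1 → 1 (borrow)
  0-0-1 → 1 (borrow)
  0-1-1 → 0 (borrow)
  1-1-1 → 1 (borrow)
  0-0-1 → 1 (borrow)
  0-1-1 → 0 (borrow)
  0-0-1 → 1 (borrow)
  1-1-1 → 1 (borrow)
  0-0-1 → 1 (borrow)
  0-0-1 → 1 (borrow)
  1-1-1 → 1 (borrow)
  1-0-1 → 0
  1-0 → 1
  1-0 → 1
  1-0 → 1
  1-0 → 1
  0-0 → 0
  1-1 → 0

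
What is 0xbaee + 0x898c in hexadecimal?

0x1447a

Add column by column in base 16, right to left:
  e+c = a carry 1
  e+8+1 = 7 carry 1
  a+9+1 = 4 carry 1
  b+8+1 = 4 carry 1
  final carry 1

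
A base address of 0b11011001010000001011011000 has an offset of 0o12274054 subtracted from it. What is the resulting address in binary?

0b11001110111000101010101100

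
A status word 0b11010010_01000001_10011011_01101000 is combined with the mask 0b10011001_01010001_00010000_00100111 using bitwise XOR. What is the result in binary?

XOR bit by bit (1 where the bits differ):
  11010010010000011001101101101000
^ 10011001010100010001000000100111
= 01001011000100001000101101001111

0b01001011000100001000101101001111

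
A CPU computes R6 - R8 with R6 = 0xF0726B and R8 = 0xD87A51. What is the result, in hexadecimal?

0x17F81A

Subtract column by column in base 16:
  B-1 → A
  6-5 → 1
  2-A → 8 (borrow)
  7-7-1 → F (borrow)
  0-8-1 → 7 (borrow)
  F-D-1 → 1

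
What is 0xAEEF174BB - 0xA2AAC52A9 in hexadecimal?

0xC4452212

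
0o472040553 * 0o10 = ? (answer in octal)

0o4720405530

Multiply each base-8 digit by 8, carrying:
  3×8 = 24 → write 0 carry 3
  5×8+3 = 43 → write 3 carry 5
  5×8+5 = 45 → write 5 carry 5
  0×8+5 = 5 → write 5
  4×8 = 32 → write 0 carry 4
  0×8+4 = 4 → write 4
  2×8 = 16 → write 0 carry 2
  7×8+2 = 58 → write 2 carry 7
  4×8+7 = 39 → write 7 carry 4
  remaining carry: 4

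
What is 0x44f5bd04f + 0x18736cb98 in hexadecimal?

Add column by column in base 16, right to left:
  f+8 = 7 carry 1
  4+9+1 = e
  0+b = b
  d+c = 9 carry 1
  b+6+1 = 2 carry 1
  5+3+1 = 9
  f+7 = 6 carry 1
  4+8+1 = d
  4+1 = 5

0x5d6929be7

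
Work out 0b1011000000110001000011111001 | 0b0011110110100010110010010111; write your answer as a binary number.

0b1011110110110011110011111111

OR bit by bit (1 where either bit is 1):
  1011000000110001000011111001
| 0011110110100010110010010111
= 1011110110110011110011111111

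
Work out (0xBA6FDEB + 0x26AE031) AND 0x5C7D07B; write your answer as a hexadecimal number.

0x401D018

Add column by column in base 16, right to left:
  B+1 = C
  E+3 = 1 carry 1
  D+0+1 = E
  F+E = D carry 1
  6+A+1 = 1 carry 1
  A+6+1 = 1 carry 1
  B+2+1 = E
Sum = 0xE11DE1C; now AND with 0x5C7D07B:
  E&5=4, 1&C=0, 1&7=1, D&D=D, E&0=0, 1&7=1, C&B=8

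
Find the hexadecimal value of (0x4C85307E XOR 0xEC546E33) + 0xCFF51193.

First 0x4C85307E XOR 0xEC546E33 = 0xA0D15E4D.
Add column by column in base 16, right to left:
  D+3 = 0 carry 1
  4+9+1 = E
  E+1 = F
  5+1 = 6
  1+5 = 6
  D+F = C carry 1
  0+F+1 = 0 carry 1
  A+C+1 = 7 carry 1
  final carry 1

0x170C66FE0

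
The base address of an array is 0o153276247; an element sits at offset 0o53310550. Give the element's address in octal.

Add column by column in base 8, right to left:
  7+0 = 7
  4+5 = 1 carry 1
  2+5+1 = 0 carry 1
  6+0+1 = 7
  7+1 = 0 carry 1
  2+3+1 = 6
  3+3 = 6
  5+5 = 2 carry 1
  1+0+1 = 2

0o226607017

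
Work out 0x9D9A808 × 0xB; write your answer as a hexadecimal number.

0x6C5A3858

Multiply each base-16 digit by 11, carrying:
  8×11 = 88 → write 8 carry 5
  0×11+5 = 5 → write 5
  8×11 = 88 → write 8 carry 5
  A×11+5 = 115 → write 3 carry 7
  9×11+7 = 106 → write A carry 6
  D×11+6 = 149 → write 5 carry 9
  9×11+9 = 108 → write C carry 6
  remaining carry: 6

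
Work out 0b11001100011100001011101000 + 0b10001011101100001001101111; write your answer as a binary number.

Add column by column in base 2, right to left:
  0+1 = 1
  0+1 = 1
  0+1 = 1
  1+1 = 0 carry 1
  0+0+1 = 1
  1+1 = 0 carry 1
  1+1+1 = 1 carry 1
  1+0+1 = 0 carry 1
  0+0+1 = 1
  1+1 = 0 carry 1
  0+0+1 = 1
  0+0 = 0
  0+0 = 0
  0+0 = 0
  1+1 = 0 carry 1
  1+1+1 = 1 carry 1
  1+0+1 = 0 carry 1
  0+1+1 = 0 carry 1
  0+1+1 = 0 carry 1
  0+1+1 = 0 carry 1
  1+0+1 = 0 carry 1
  1+1+1 = 1 carry 1
  0+0+1 = 1
  0+0 = 0
  1+0 = 1
  1+1 = 0 carry 1
  final carry 1

0b101011000001000010101010111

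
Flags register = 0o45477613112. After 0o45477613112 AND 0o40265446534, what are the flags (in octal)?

0o40065402110

AND each oct digit independently (no carries):
  4&4=4, 5&0=0, 4&2=0, 7&6=6, 7&5=5, 6&4=4, 1&4=0, 3&6=2, 1&5=1, 1&3=1, 2&4=0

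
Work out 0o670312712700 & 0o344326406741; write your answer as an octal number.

0o240302402700

AND each oct digit independently (no carries):
  6&3=2, 7&4=4, 0&4=0, 3&3=3, 1&2=0, 2&6=2, 7&4=4, 1&0=0, 2&6=2, 7&7=7, 0&4=0, 0&1=0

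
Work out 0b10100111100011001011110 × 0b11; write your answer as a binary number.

0b111110110101001100011010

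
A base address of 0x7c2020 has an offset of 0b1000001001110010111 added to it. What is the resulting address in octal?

0o40031667

0x7c2020 = 0o37020040 in octal.
0b1000001001110010111 = 0o1011627 in octal.
Add column by column in base 8, right to left:
  0+7 = 7
  4+2 = 6
  0+6 = 6
  0+1 = 1
  2+1 = 3
  0+0 = 0
  7+1 = 0 carry 1
  3+0+1 = 4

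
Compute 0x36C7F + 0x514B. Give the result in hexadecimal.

0x3BDCA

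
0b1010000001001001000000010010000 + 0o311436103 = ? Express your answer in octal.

0o12322536323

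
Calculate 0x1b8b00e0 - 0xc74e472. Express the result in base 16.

Subtract column by column in base 16:
  0-2 → e (borrow)
  e-7-1 → 6
  0-4 → c (borrow)
  0-e-1 → 1 (borrow)
  b-4-1 → 6
  8-7 → 1
  b-c → f (borrow)
  1-0-1 → 0

0xf161c6e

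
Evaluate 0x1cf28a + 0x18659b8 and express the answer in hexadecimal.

Add column by column in base 16, right to left:
  a+8 = 2 carry 1
  8+b+1 = 4 carry 1
  2+9+1 = c
  f+5 = 4 carry 1
  c+6+1 = 3 carry 1
  1+8+1 = a
  0+1 = 1

0x1a34c42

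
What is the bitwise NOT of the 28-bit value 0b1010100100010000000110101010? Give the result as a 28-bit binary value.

0b0101011011101111111001010101

Invert each bit: 1010100100010000000110101010 → 0101011011101111111001010101.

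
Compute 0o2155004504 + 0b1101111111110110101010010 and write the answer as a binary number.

0o2155004504 = 0b10001101101000000100101000100 in binary.
Add column by column in base 2, right to left:
  0+0 = 0
  0+1 = 1
  1+0 = 1
  0+0 = 0
  0+1 = 1
  0+0 = 0
  1+1 = 0 carry 1
  0+0+1 = 1
  1+1 = 0 carry 1
  0+0+1 = 1
  0+1 = 1
  1+1 = 0 carry 1
  0+0+1 = 1
  0+1 = 1
  0+1 = 1
  0+1 = 1
  0+1 = 1
  0+1 = 1
  1+1 = 0 carry 1
  0+1+1 = 0 carry 1
  1+1+1 = 1 carry 1
  1+1+1 = 1 carry 1
  0+0+1 = 1
  1+1 = 0 carry 1
  1+1+1 = 1 carry 1
  0+0+1 = 1
  0+0 = 0
  0+0 = 0
  1+0 = 1

0b10011011100111111011010010110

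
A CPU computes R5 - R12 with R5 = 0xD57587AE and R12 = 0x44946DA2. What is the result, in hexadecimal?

Subtract column by column in base 16:
  E-2 → C
  A-A → 0
  7-D → A (borrow)
  8-6-1 → 1
  5-4 → 1
  7-9 → E (borrow)
  5-4-1 → 0
  D-4 → 9

0x90E11A0C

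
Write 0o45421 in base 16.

0x4b11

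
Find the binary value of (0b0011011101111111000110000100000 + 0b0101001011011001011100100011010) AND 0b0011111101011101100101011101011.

0b101001011000100000000101010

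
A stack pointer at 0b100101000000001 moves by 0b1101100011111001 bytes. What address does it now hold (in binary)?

0b10010001011111010

Add column by column in base 2, right to left:
  1+1 = 0 carry 1
  0+0+1 = 1
  0+0 = 0
  0+1 = 1
  0+1 = 1
  0+1 = 1
  0+1 = 1
  0+1 = 1
  0+0 = 0
  1+0 = 1
  0+0 = 0
  1+1 = 0 carry 1
  0+1+1 = 0 carry 1
  0+0+1 = 1
  1+1 = 0 carry 1
  0+1+1 = 0 carry 1
  final carry 1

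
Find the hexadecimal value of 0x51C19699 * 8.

0x28E0CB4C8

Multiply each base-16 digit by 8, carrying:
  9×8 = 72 → write 8 carry 4
  9×8+4 = 76 → write C carry 4
  6×8+4 = 52 → write 4 carry 3
  9×8+3 = 75 → write B carry 4
  1×8+4 = 12 → write C
  C×8 = 96 → write 0 carry 6
  1×8+6 = 14 → write E
  5×8 = 40 → write 8 carry 2
  remaining carry: 2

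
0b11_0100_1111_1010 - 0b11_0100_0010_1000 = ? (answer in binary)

Subtract column by column in base 2:
  0-0 → 0
  1-0 → 1
  0-0 → 0
  1-1 → 0
  1-0 → 1
  1-1 → 0
  1-0 → 1
  1-0 → 1
  0-0 → 0
  0-0 → 0
  1-1 → 0
  0-0 → 0
  1-1 → 0
  1-1 → 0

0b11010010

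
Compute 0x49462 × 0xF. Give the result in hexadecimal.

0x44B1BE

Multiply each base-16 digit by 15, carrying:
  2×15 = 30 → write E carry 1
  6×15+1 = 91 → write B carry 5
  4×15+5 = 65 → write 1 carry 4
  9×15+4 = 139 → write B carry 8
  4×15+8 = 68 → write 4 carry 4
  remaining carry: 4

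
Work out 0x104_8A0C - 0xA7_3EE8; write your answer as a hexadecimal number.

0x5D4B24

Subtract column by column in base 16:
  C-8 → 4
  0-E → 2 (borrow)
  A-E-1 → B (borrow)
  8-3-1 → 4
  4-7 → D (borrow)
  0-A-1 → 5 (borrow)
  1-0-1 → 0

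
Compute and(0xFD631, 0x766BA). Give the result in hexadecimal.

0x74630

AND each hex digit independently (no carries):
  F&7=7, D&6=4, 6&6=6, 3&B=3, 1&A=0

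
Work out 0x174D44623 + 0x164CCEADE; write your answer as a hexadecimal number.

0x2D9A13101

Add column by column in base 16, right to left:
  3+E = 1 carry 1
  2+D+1 = 0 carry 1
  6+A+1 = 1 carry 1
  4+E+1 = 3 carry 1
  4+C+1 = 1 carry 1
  D+C+1 = A carry 1
  4+4+1 = 9
  7+6 = D
  1+1 = 2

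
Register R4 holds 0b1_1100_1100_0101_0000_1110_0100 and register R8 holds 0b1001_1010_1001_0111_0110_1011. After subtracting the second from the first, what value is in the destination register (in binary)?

0b1001100011011100101111001

Subtract column by column in base 2:
  0-1 → 1 (borrow)
  0-1-1 → 0 (borrow)
  1-0-1 → 0
  0-1 → 1 (borrow)
  0-0-1 → 1 (borrow)
  1-1-1 → 1 (borrow)
  1-1-1 → 1 (borrow)
  1-0-1 → 0
  0-1 → 1 (borrow)
  0-1-1 → 0 (borrow)
  0-1-1 → 0 (borrow)
  0-0-1 → 1 (borrow)
  1-1-1 → 1 (borrow)
  0-0-1 → 1 (borrow)
  1-0-1 → 0
  0-1 → 1 (borrow)
  0-0-1 → 1 (borrow)
  0-1-1 → 0 (borrow)
  1-0-1 → 0
  1-1 → 0
  0-1 → 1 (borrow)
  0-0-1 → 1 (borrow)
  1-0-1 → 0
  1-1 → 0
  1-0 → 1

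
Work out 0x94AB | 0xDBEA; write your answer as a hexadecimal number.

0xDFEB

OR each hex digit independently (no carries):
  9|D=D, 4|B=F, A|E=E, B|A=B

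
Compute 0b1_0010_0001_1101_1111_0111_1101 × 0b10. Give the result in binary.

Multiply each base-2 digit by 2, carrying:
  1×2 = 2 → write 0 carry 1
  0×2+1 = 1 → write 1
  1×2 = 2 → write 0 carry 1
  1×2+1 = 3 → write 1 carry 1
  1×2+1 = 3 → write 1 carry 1
  1×2+1 = 3 → write 1 carry 1
  1×2+1 = 3 → write 1 carry 1
  0×2+1 = 1 → write 1
  1×2 = 2 → write 0 carry 1
  1×2+1 = 3 → write 1 carry 1
  1×2+1 = 3 → write 1 carry 1
  1×2+1 = 3 → write 1 carry 1
  1×2+1 = 3 → write 1 carry 1
  0×2+1 = 1 → write 1
  1×2 = 2 → write 0 carry 1
  1×2+1 = 3 → write 1 carry 1
  1×2+1 = 3 → write 1 carry 1
  0×2+1 = 1 → write 1
  0×2 = 0 → write 0
  0×2 = 0 → write 0
  0×2 = 0 → write 0
  1×2 = 2 → write 0 carry 1
  0×2+1 = 1 → write 1
  0×2 = 0 → write 0
  1×2 = 2 → write 0 carry 1
  remaining carry: 1

0b10010000111011111011111010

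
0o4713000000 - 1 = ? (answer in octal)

0o4712777777

The trailing 6 digits are 0, so subtracting 1 borrows through: they become 7 and the next digit up decrements.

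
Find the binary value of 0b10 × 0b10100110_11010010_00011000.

0b1010011011010010000110000

Multiply each base-2 digit by 2, carrying:
  0×2 = 0 → write 0
  0×2 = 0 → write 0
  0×2 = 0 → write 0
  1×2 = 2 → write 0 carry 1
  1×2+1 = 3 → write 1 carry 1
  0×2+1 = 1 → write 1
  0×2 = 0 → write 0
  0×2 = 0 → write 0
  0×2 = 0 → write 0
  1×2 = 2 → write 0 carry 1
  0×2+1 = 1 → write 1
  0×2 = 0 → write 0
  1×2 = 2 → write 0 carry 1
  0×2+1 = 1 → write 1
  1×2 = 2 → write 0 carry 1
  1×2+1 = 3 → write 1 carry 1
  0×2+1 = 1 → write 1
  1×2 = 2 → write 0 carry 1
  1×2+1 = 3 → write 1 carry 1
  0×2+1 = 1 → write 1
  0×2 = 0 → write 0
  1×2 = 2 → write 0 carry 1
  0×2+1 = 1 → write 1
  1×2 = 2 → write 0 carry 1
  remaining carry: 1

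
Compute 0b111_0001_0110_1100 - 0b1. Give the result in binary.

0b111000101101011

Subtract column by column in base 2:
  0-1 → 1 (borrow)
  0-0-1 → 1 (borrow)
  1-0-1 → 0
  1-0 → 1
  0-0 → 0
  1-0 → 1
  1-0 → 1
  0-0 → 0
  1-0 → 1
  0-0 → 0
  0-0 → 0
  0-0 → 0
  1-0 → 1
  1-0 → 1
  1-0 → 1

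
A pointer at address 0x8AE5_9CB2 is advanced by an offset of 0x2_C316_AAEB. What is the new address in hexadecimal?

Add column by column in base 16, right to left:
  2+B = D
  B+E = 9 carry 1
  C+A+1 = 7 carry 1
  9+A+1 = 4 carry 1
  5+6+1 = C
  E+1 = F
  A+3 = D
  8+C = 4 carry 1
  0+2+1 = 3

0x34DFC479D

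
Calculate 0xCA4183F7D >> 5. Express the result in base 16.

0x6520C1FB

5 bits is not a whole number of base-16 digits; in binary: 110010100100000110000011111101111101 >> 5 = 1100101001000001100000111111011.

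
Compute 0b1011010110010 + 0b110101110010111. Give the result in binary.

Add column by column in base 2, right to left:
  0+1 = 1
  1+1 = 0 carry 1
  0+1+1 = 0 carry 1
  0+0+1 = 1
  1+1 = 0 carry 1
  1+0+1 = 0 carry 1
  0+0+1 = 1
  1+1 = 0 carry 1
  0+1+1 = 0 carry 1
  1+1+1 = 1 carry 1
  1+0+1 = 0 carry 1
  0+1+1 = 0 carry 1
  1+0+1 = 0 carry 1
  0+1+1 = 0 carry 1
  0+1+1 = 0 carry 1
  final carry 1

0b1000001001001001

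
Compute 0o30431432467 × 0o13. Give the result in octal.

Multiply each base-8 digit by 11, carrying:
  7×11 = 77 → write 5 carry 9
  6×11+9 = 75 → write 3 carry 9
  4×11+9 = 53 → write 5 carry 6
  2×11+6 = 28 → write 4 carry 3
  3×11+3 = 36 → write 4 carry 4
  4×11+4 = 48 → write 0 carry 6
  1×11+6 = 17 → write 1 carry 2
  3×11+2 = 35 → write 3 carry 4
  4×11+4 = 48 → write 0 carry 6
  0×11+6 = 6 → write 6
  3×11 = 33 → write 1 carry 4
  remaining carry: 4

0o416031044535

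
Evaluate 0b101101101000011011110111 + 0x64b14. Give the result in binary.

0b101111001101001000001011

0x64b14 = 0b1100100101100010100 in binary.
Add column by column in base 2, right to left:
  1+0 = 1
  1+0 = 1
  1+1 = 0 carry 1
  0+0+1 = 1
  1+1 = 0 carry 1
  1+0+1 = 0 carry 1
  1+0+1 = 0 carry 1
  1+0+1 = 0 carry 1
  0+1+1 = 0 carry 1
  1+1+1 = 1 carry 1
  1+0+1 = 0 carry 1
  0+1+1 = 0 carry 1
  0+0+1 = 1
  0+0 = 0
  0+1 = 1
  1+0 = 1
  0+0 = 0
  1+1 = 0 carry 1
  1+1+1 = 1 carry 1
  0+0+1 = 1
  1+0 = 1
  1+0 = 1
  0+0 = 0
  1+0 = 1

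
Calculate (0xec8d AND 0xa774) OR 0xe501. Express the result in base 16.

0xe505

0xec8d AND 0xa774 = 0xa404.
Then OR with 0xe501.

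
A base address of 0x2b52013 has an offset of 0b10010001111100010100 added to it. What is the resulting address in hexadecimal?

0b10010001111100010100 = 0x91f14 in hexadecimal.
Add column by column in base 16, right to left:
  3+4 = 7
  1+1 = 2
  0+f = f
  2+1 = 3
  5+9 = e
  b+0 = b
  2+0 = 2

0x2be3f27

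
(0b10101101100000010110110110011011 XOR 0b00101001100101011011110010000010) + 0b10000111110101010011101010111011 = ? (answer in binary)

0b100001011111010100000101111010100

First 0b10101101100000010110110110011011 XOR 0b00101001100101011011110010000010 = 0b10000100000101001101000100011001.
Add column by column in base 2, right to left:
  1+1 = 0 carry 1
  0+1+1 = 0 carry 1
  0+0+1 = 1
  1+1 = 0 carry 1
  1+1+1 = 1 carry 1
  0+1+1 = 0 carry 1
  0+0+1 = 1
  0+1 = 1
  1+0 = 1
  0+1 = 1
  0+0 = 0
  0+1 = 1
  1+1 = 0 carry 1
  0+1+1 = 0 carry 1
  1+0+1 = 0 carry 1
  1+0+1 = 0 carry 1
  0+1+1 = 0 carry 1
  0+0+1 = 1
  1+1 = 0 carry 1
  0+0+1 = 1
  1+1 = 0 carry 1
  0+0+1 = 1
  0+1 = 1
  0+1 = 1
  0+1 = 1
  0+1 = 1
  1+1 = 0 carry 1
  0+0+1 = 1
  0+0 = 0
  0+0 = 0
  0+0 = 0
  1+1 = 0 carry 1
  final carry 1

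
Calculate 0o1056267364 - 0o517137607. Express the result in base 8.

0o337127555

Subtract column by column in base 8:
  4-7 → 5 (borrow)
  6-0-1 → 5
  3-6 → 5 (borrow)
  7-7-1 → 7 (borrow)
  6-3-1 → 2
  2-1 → 1
  6-7 → 7 (borrow)
  5-1-1 → 3
  0-5 → 3 (borrow)
  1-0-1 → 0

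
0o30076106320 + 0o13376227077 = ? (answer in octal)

0o43474335417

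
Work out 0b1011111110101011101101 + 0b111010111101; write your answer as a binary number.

Add column by column in base 2, right to left:
  1+1 = 0 carry 1
  0+0+1 = 1
  1+1 = 0 carry 1
  1+1+1 = 1 carry 1
  0+1+1 = 0 carry 1
  1+1+1 = 1 carry 1
  1+0+1 = 0 carry 1
  1+1+1 = 1 carry 1
  0+0+1 = 1
  1+1 = 0 carry 1
  0+1+1 = 0 carry 1
  1+1+1 = 1 carry 1
  0+0+1 = 1
  1+0 = 1
  1+0 = 1
  1+0 = 1
  1+0 = 1
  1+0 = 1
  1+0 = 1
  1+0 = 1
  0+0 = 0
  1+0 = 1

0b1011111111100110101010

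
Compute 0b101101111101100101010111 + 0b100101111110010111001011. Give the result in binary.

Add column by column in base 2, right to left:
  1+1 = 0 carry 1
  1+1+1 = 1 carry 1
  1+0+1 = 0 carry 1
  0+1+1 = 0 carry 1
  1+0+1 = 0 carry 1
  0+0+1 = 1
  1+1 = 0 carry 1
  0+1+1 = 0 carry 1
  1+1+1 = 1 carry 1
  0+0+1 = 1
  0+1 = 1
  1+0 = 1
  1+0 = 1
  0+1 = 1
  1+1 = 0 carry 1
  1+1+1 = 1 carry 1
  1+1+1 = 1 carry 1
  1+1+1 = 1 carry 1
  1+1+1 = 1 carry 1
  0+0+1 = 1
  1+1 = 0 carry 1
  1+0+1 = 0 carry 1
  0+0+1 = 1
  1+1 = 0 carry 1
  final carry 1

0b1010011111011111100100010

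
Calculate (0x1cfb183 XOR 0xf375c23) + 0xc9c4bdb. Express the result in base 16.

First 0x1cfb183 XOR 0xf375c23 = 0xef8eda0.
Add column by column in base 16, right to left:
  0+b = b
  a+d = 7 carry 1
  d+b+1 = 9 carry 1
  e+4+1 = 3 carry 1
  8+c+1 = 5 carry 1
  f+9+1 = 9 carry 1
  e+c+1 = b carry 1
  final carry 1

0x1b95397b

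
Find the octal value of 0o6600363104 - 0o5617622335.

0o760540547

Subtract column by column in base 8:
  4-5 → 7 (borrow)
  0-3-1 → 4 (borrow)
  1-3-1 → 5 (borrow)
  3-2-1 → 0
  6-2 → 4
  3-6 → 5 (borrow)
  0-7-1 → 0 (borrow)
  0-1-1 → 6 (borrow)
  6-6-1 → 7 (borrow)
  6-5-1 → 0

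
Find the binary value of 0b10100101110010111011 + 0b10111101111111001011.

Add column by column in base 2, right to left:
  1+1 = 0 carry 1
  1+1+1 = 1 carry 1
  0+0+1 = 1
  1+1 = 0 carry 1
  1+0+1 = 0 carry 1
  1+0+1 = 0 carry 1
  0+1+1 = 0 carry 1
  1+1+1 = 1 carry 1
  0+1+1 = 0 carry 1
  0+1+1 = 0 carry 1
  1+1+1 = 1 carry 1
  1+1+1 = 1 carry 1
  1+1+1 = 1 carry 1
  0+0+1 = 1
  1+1 = 0 carry 1
  0+1+1 = 0 carry 1
  0+1+1 = 0 carry 1
  1+1+1 = 1 carry 1
  0+0+1 = 1
  1+1 = 0 carry 1
  final carry 1

0b101100011110010000110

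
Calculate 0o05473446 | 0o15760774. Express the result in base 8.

0o15773776

OR each oct digit independently (no carries):
  0|1=1, 5|5=5, 4|7=7, 7|6=7, 3|0=3, 4|7=7, 4|7=7, 6|4=6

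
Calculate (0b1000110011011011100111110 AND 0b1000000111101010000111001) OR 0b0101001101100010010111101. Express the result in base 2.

0b1101001111101010010111101

0b1000110011011011100111110 AND 0b1000000111101010000111001 = 0b1000000011001010000111000.
Then OR with 0b0101001101100010010111101.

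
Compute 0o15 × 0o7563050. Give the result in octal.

0o144330010

Multiply each base-8 digit by 13, carrying:
  0×13 = 0 → write 0
  5×13 = 65 → write 1 carry 8
  0×13+8 = 8 → write 0 carry 1
  3×13+1 = 40 → write 0 carry 5
  6×13+5 = 83 → write 3 carry 10
  5×13+10 = 75 → write 3 carry 9
  7×13+9 = 100 → write 4 carry 12
  remaining carry: 14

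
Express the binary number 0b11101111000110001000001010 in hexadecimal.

Group the bits into nibbles: 0011 1011 1100 0110 0010 0000 1010 → 3BC620A.

0x3BC620A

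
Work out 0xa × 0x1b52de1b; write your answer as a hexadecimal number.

0x1113cad0e

Multiply each base-16 digit by 10, carrying:
  b×10 = 110 → write e carry 6
  1×10+6 = 16 → write 0 carry 1
  e×10+1 = 141 → write d carry 8
  d×10+8 = 138 → write a carry 8
  2×10+8 = 28 → write c carry 1
  5×10+1 = 51 → write 3 carry 3
  b×10+3 = 113 → write 1 carry 7
  1×10+7 = 17 → write 1 carry 1
  remaining carry: 1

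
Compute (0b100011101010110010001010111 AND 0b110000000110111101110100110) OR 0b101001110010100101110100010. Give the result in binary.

0b100011101010110010001010111 AND 0b110000000110111101110100110 = 0b100000000010110000000000110.
Then OR with 0b101001110010100101110100010.

0b101001110010110101110100110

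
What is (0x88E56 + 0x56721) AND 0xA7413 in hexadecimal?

Add column by column in base 16, right to left:
  6+1 = 7
  5+2 = 7
  E+7 = 5 carry 1
  8+6+1 = F
  8+5 = D
Sum = 0xDF577; now AND with 0xA7413:
  D&A=8, F&7=7, 5&4=4, 7&1=1, 7&3=3

0x87413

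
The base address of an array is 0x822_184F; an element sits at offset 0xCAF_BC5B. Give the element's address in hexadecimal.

Add column by column in base 16, right to left:
  F+B = A carry 1
  4+5+1 = A
  8+C = 4 carry 1
  1+B+1 = D
  2+F = 1 carry 1
  2+A+1 = D
  8+C = 4 carry 1
  final carry 1

0x14D1D4AA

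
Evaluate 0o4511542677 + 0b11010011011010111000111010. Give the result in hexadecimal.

0x287473F9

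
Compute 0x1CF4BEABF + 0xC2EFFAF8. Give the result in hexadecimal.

0x2923BE5B7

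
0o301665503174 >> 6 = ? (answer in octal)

0o3016655031

Shifting right by 6 bits = 2 oct digits: drop the last 2.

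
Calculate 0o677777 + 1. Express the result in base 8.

0o700000

The trailing 5 digits are 7 (max in base 8), so adding 1 cascades: they roll to 0 and the next digit up increments.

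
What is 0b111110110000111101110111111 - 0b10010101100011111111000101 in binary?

Subtract column by column in base 2:
  1-1 → 0
  1-0 → 1
  1-1 → 0
  1-0 → 1
  1-0 → 1
  1-0 → 1
  0-1 → 1 (borrow)
  1-1-1 → 1 (borrow)
  1-1-1 → 1 (borrow)
  1-1-1 → 1 (borrow)
  0-1-1 → 0 (borrow)
  1-1-1 → 1 (borrow)
  1-1-1 → 1 (borrow)
  1-1-1 → 1 (borrow)
  1-0-1 → 0
  0-0 → 0
  0-0 → 0
  0-1 → 1 (borrow)
  0-1-1 → 0 (borrow)
  1-0-1 → 0
  1-1 → 0
  0-0 → 0
  1-1 → 0
  1-0 → 1
  1-0 → 1
  1-1 → 0
  1-0 → 1

0b101100000100011101111111010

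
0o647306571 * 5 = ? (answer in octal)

0o4104741535

Multiply each base-8 digit by 5, carrying:
  1×5 = 5 → write 5
  7×5 = 35 → write 3 carry 4
  5×5+4 = 29 → write 5 carry 3
  6×5+3 = 33 → write 1 carry 4
  0×5+4 = 4 → write 4
  3×5 = 15 → write 7 carry 1
  7×5+1 = 36 → write 4 carry 4
  4×5+4 = 24 → write 0 carry 3
  6×5+3 = 33 → write 1 carry 4
  remaining carry: 4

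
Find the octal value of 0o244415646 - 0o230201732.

Subtract column by column in base 8:
  6-2 → 4
  4-3 → 1
  6-7 → 7 (borrow)
  5-1-1 → 3
  1-0 → 1
  4-2 → 2
  4-0 → 4
  4-3 → 1
  2-2 → 0

0o14213714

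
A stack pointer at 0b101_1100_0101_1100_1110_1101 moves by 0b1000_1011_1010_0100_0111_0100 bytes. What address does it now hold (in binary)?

Add column by column in base 2, right to left:
  1+0 = 1
  0+0 = 0
  1+1 = 0 carry 1
  1+0+1 = 0 carry 1
  0+1+1 = 0 carry 1
  1+1+1 = 1 carry 1
  1+1+1 = 1 carry 1
  1+0+1 = 0 carry 1
  0+0+1 = 1
  0+0 = 0
  1+1 = 0 carry 1
  1+0+1 = 0 carry 1
  1+0+1 = 0 carry 1
  0+1+1 = 0 carry 1
  1+0+1 = 0 carry 1
  0+1+1 = 0 carry 1
  0+1+1 = 0 carry 1
  0+1+1 = 0 carry 1
  1+0+1 = 0 carry 1
  1+1+1 = 1 carry 1
  1+0+1 = 0 carry 1
  0+0+1 = 1
  1+0 = 1
  0+1 = 1

0b111010000000000101100001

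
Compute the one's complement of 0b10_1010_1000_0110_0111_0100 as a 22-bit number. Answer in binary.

0b0101010111100110001011

Invert each bit: 1010101000011001110100 → 0101010111100110001011.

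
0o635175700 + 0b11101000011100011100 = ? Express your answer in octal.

0b11101000011100011100 = 0o3503434 in octal.
Add column by column in base 8, right to left:
  0+4 = 4
  0+3 = 3
  7+4 = 3 carry 1
  5+3+1 = 1 carry 1
  7+0+1 = 0 carry 1
  1+5+1 = 7
  5+3 = 0 carry 1
  3+0+1 = 4
  6+0 = 6

0o640701334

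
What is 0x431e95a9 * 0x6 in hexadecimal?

Multiply each base-16 digit by 6, carrying:
  9×6 = 54 → write 6 carry 3
  a×6+3 = 63 → write f carry 3
  5×6+3 = 33 → write 1 carry 2
  9×6+2 = 56 → write 8 carry 3
  e×6+3 = 87 → write 7 carry 5
  1×6+5 = 11 → write b
  3×6 = 18 → write 2 carry 1
  4×6+1 = 25 → write 9 carry 1
  remaining carry: 1

0x192b781f6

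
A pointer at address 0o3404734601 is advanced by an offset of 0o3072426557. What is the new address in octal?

Add column by column in base 8, right to left:
  1+7 = 0 carry 1
  0+5+1 = 6
  6+5 = 3 carry 1
  4+6+1 = 3 carry 1
  3+2+1 = 6
  7+4 = 3 carry 1
  4+2+1 = 7
  0+7 = 7
  4+0 = 4
  3+3 = 6

0o6477363360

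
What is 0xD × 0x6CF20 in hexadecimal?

0x5884A0

Multiply each base-16 digit by 13, carrying:
  0×13 = 0 → write 0
  2×13 = 26 → write A carry 1
  F×13+1 = 196 → write 4 carry 12
  C×13+12 = 168 → write 8 carry 10
  6×13+10 = 88 → write 8 carry 5
  remaining carry: 5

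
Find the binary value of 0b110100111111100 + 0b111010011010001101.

Add column by column in base 2, right to left:
  0+1 = 1
  0+0 = 0
  1+1 = 0 carry 1
  1+1+1 = 1 carry 1
  1+0+1 = 0 carry 1
  1+0+1 = 0 carry 1
  1+0+1 = 0 carry 1
  1+1+1 = 1 carry 1
  1+0+1 = 0 carry 1
  0+1+1 = 0 carry 1
  0+1+1 = 0 carry 1
  1+0+1 = 0 carry 1
  0+0+1 = 1
  1+1 = 0 carry 1
  1+0+1 = 0 carry 1
  0+1+1 = 0 carry 1
  0+1+1 = 0 carry 1
  0+1+1 = 0 carry 1
  final carry 1

0b1000001000010001001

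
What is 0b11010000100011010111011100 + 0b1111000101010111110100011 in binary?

Add column by column in base 2, right to left:
  0+1 = 1
  0+1 = 1
  1+0 = 1
  1+0 = 1
  1+0 = 1
  0+1 = 1
  1+0 = 1
  1+1 = 0 carry 1
  1+1+1 = 1 carry 1
  0+1+1 = 0 carry 1
  1+1+1 = 1 carry 1
  0+1+1 = 0 carry 1
  1+0+1 = 0 carry 1
  1+1+1 = 1 carry 1
  0+0+1 = 1
  0+1 = 1
  0+0 = 0
  1+1 = 0 carry 1
  0+0+1 = 1
  0+0 = 0
  0+0 = 0
  0+1 = 1
  1+1 = 0 carry 1
  0+1+1 = 0 carry 1
  1+1+1 = 1 carry 1
  1+0+1 = 0 carry 1
  final carry 1

0b101001001001110010101111111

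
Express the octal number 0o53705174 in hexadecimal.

0xAF8A7C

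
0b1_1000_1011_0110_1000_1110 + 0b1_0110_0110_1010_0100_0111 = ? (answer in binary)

Add column by column in base 2, right to left:
  0+1 = 1
  1+1 = 0 carry 1
  1+1+1 = 1 carry 1
  1+0+1 = 0 carry 1
  0+0+1 = 1
  0+0 = 0
  0+1 = 1
  1+0 = 1
  0+0 = 0
  1+1 = 0 carry 1
  1+0+1 = 0 carry 1
  0+1+1 = 0 carry 1
  1+0+1 = 0 carry 1
  1+1+1 = 1 carry 1
  0+1+1 = 0 carry 1
  1+0+1 = 0 carry 1
  0+0+1 = 1
  0+1 = 1
  0+1 = 1
  1+0 = 1
  1+1 = 0 carry 1
  final carry 1

0b1011110010000011010101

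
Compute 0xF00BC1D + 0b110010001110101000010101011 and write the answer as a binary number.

0b10101010010000000110011001000

0xF00BC1D = 0b1111000000001011110000011101 in binary.
Add column by column in base 2, right to left:
  1+1 = 0 carry 1
  0+1+1 = 0 carry 1
  1+0+1 = 0 carry 1
  1+1+1 = 1 carry 1
  1+0+1 = 0 carry 1
  0+1+1 = 0 carry 1
  0+0+1 = 1
  0+1 = 1
  0+0 = 0
  0+0 = 0
  1+0 = 1
  1+0 = 1
  1+1 = 0 carry 1
  1+0+1 = 0 carry 1
  0+1+1 = 0 carry 1
  1+0+1 = 0 carry 1
  0+1+1 = 0 carry 1
  0+1+1 = 0 carry 1
  0+1+1 = 0 carry 1
  0+0+1 = 1
  0+0 = 0
  0+0 = 0
  0+1 = 1
  0+0 = 0
  1+0 = 1
  1+1 = 0 carry 1
  1+1+1 = 1 carry 1
  1+0+1 = 0 carry 1
  final carry 1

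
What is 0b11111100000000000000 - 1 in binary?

0b11111011111111111111

The trailing 14 digits are 0, so subtracting 1 borrows through: they become 1 and the next digit up decrements.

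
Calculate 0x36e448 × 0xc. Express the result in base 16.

0x292b360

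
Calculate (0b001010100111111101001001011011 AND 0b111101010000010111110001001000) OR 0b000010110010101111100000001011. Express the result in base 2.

0b1010110010111111100001001011

0b001010100111111101001001011011 AND 0b111101010000010111110001001000 = 0b001000000000010101000001001000.
Then OR with 0b000010110010101111100000001011.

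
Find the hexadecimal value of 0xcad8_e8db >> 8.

Shifting right by 8 bits = 2 hex digits: drop the last 2.

0xcad8e8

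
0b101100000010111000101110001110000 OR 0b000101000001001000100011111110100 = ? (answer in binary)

0b101101000011111000101111111110100

OR bit by bit (1 where either bit is 1):
  101100000010111000101110001110000
| 000101000001001000100011111110100
= 101101000011111000101111111110100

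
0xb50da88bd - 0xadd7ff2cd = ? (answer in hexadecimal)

0x735a95f0

Subtract column by column in base 16:
  d-d → 0
  b-c → f (borrow)
  8-2-1 → 5
  8-f → 9 (borrow)
  a-f-1 → a (borrow)
  d-7-1 → 5
  0-d → 3 (borrow)
  5-d-1 → 7 (borrow)
  b-a-1 → 0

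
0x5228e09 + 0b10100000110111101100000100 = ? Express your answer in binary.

0b111101001100000100100001101

0x5228e09 = 0b101001000101000111000001001 in binary.
Add column by column in base 2, right to left:
  1+0 = 1
  0+0 = 0
  0+1 = 1
  1+0 = 1
  0+0 = 0
  0+0 = 0
  0+0 = 0
  0+0 = 0
  0+1 = 1
  1+1 = 0 carry 1
  1+0+1 = 0 carry 1
  1+1+1 = 1 carry 1
  0+1+1 = 0 carry 1
  0+1+1 = 0 carry 1
  0+1+1 = 0 carry 1
  1+0+1 = 0 carry 1
  0+1+1 = 0 carry 1
  1+1+1 = 1 carry 1
  0+0+1 = 1
  0+0 = 0
  0+0 = 0
  1+0 = 1
  0+0 = 0
  0+1 = 1
  1+0 = 1
  0+1 = 1
  1+0 = 1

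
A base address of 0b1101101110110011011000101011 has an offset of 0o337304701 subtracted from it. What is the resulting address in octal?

0b1101101110110011011000101011 = 0o1556633053 in octal.
Subtract column by column in base 8:
  3-1 → 2
  5-0 → 5
  0-7 → 1 (borrow)
  3-4-1 → 6 (borrow)
  3-0-1 → 2
  6-3 → 3
  6-7 → 7 (borrow)
  5-3-1 → 1
  5-3 → 2
  1-0 → 1

0o1217326152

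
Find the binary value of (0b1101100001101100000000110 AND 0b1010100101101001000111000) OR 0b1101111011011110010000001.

0b1101111011111110010000001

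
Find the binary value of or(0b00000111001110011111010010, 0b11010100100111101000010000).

OR bit by bit (1 where either bit is 1):
  00000111001110011111010010
| 11010100100111101000010000
= 11010111101111111111010010

0b11010111101111111111010010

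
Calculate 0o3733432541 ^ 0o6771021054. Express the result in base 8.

0o5042413515

XOR each oct digit independently (no carries):
  3^6=5, 7^7=0, 3^7=4, 3^1=2, 4^0=4, 3^2=1, 2^1=3, 5^0=5, 4^5=1, 1^4=5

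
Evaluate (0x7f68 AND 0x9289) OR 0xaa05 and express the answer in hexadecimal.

0xba0d

0x7f68 AND 0x9289 = 0x1208.
Then OR with 0xaa05.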